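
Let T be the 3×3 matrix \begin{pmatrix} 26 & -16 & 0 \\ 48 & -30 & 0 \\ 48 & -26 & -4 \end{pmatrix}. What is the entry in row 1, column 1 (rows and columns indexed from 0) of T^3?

-888

Characteristic polynomial: s^3 + 8s^2 + 4s - 48 = (s - 2)(s + 4)(s + 6), so the eigenvalues are -6, -4, 2.
s=-4: eigenvector (0, 0, 1).
s=2: eigenvector (-2, -3, -3).
s=-6: eigenvector (1, 2, 2).
P = [[0, -2, 1], [0, -3, 2], [1, -3, 2]], D = diag(-4, 2, -6), P⁻¹ = [[0, -1, 1], [-2, 1, 0], [-3, 2, 0]].
T³ = P·diag(-64, 8, -216)·P⁻¹ = [[680, -448, 0], [1344, -888, 0], [1344, -824, -64]].
The requested entry is -888.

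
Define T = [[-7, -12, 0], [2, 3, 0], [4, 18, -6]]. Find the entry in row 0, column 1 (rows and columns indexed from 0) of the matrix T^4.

Characteristic polynomial: s^3 + 10s^2 + 27s + 18 = (s + 1)(s + 3)(s + 6), so the eigenvalues are -6, -3, -1.
s=-3: eigenvector (3, -1, -2).
s=-6: eigenvector (0, 0, 1).
s=-1: eigenvector (-2, 1, 2).
P = [[3, 0, -2], [-1, 0, 1], [-2, 1, 2]], D = diag(-3, -6, -1), P⁻¹ = [[1, 2, 0], [0, -2, 1], [1, 3, 0]].
T⁴ = P·diag(81, 1296, 1)·P⁻¹ = [[241, 480, 0], [-80, -159, 0], [-160, -2910, 1296]].
The requested entry is 480.

480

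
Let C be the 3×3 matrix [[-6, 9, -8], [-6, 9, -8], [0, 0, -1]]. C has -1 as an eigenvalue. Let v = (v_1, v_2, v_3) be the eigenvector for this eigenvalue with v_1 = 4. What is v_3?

2

C + 1I = [[-5, 9, -8], [-6, 10, -8], [0, 0, 0]].
Solving (C + 1I)v = 0 gives the eigenspace spanned by (4, 4, 2).
With v_1 = 4, v = (4, 4, 2), so v_3 = 2.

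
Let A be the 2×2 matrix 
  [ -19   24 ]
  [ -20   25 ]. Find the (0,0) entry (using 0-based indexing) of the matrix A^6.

Characteristic polynomial: t^2 - 6t + 5 = (t - 5)(t - 1), so the eigenvalues are 1, 5.
t=5: eigenvector (1, 1).
t=1: eigenvector (6, 5).
P = [[1, 6], [1, 5]], D = diag(5, 1), P⁻¹ = [[-5, 6], [1, -1]].
A⁶ = P·diag(15625, 1)·P⁻¹ = [[-78119, 93744], [-78120, 93745]].
The requested entry is -78119.

-78119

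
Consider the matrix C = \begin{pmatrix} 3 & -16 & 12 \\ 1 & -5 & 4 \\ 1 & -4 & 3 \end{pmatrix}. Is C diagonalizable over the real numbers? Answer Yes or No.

Characteristic polynomial: p(λ) = λ^3 - λ^2 - λ + 1 = (λ - 1)^2(λ + 1).
λ = 1 has algebraic multiplicity 2; rank(C − 1I) = 2, so geometric multiplicity = 1.
Geometric multiplicity < algebraic multiplicity, so C is not diagonalizable.

No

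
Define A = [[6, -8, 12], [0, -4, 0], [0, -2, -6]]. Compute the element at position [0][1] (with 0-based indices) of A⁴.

Characteristic polynomial: λ^3 + 4λ^2 - 36λ - 144 = (λ - 6)(λ + 4)(λ + 6), so the eigenvalues are -6, -4, 6.
λ=-6: eigenvector (-1, 0, 1).
λ=-4: eigenvector (2, 1, -1).
λ=6: eigenvector (1, 0, 0).
P = [[-1, 2, 1], [0, 1, 0], [1, -1, 0]], D = diag(-6, -4, 6), P⁻¹ = [[0, 1, 1], [0, 1, 0], [1, -1, 1]].
A⁴ = P·diag(1296, 256, 1296)·P⁻¹ = [[1296, -2080, 0], [0, 256, 0], [0, 1040, 1296]].
The requested entry is -2080.

-2080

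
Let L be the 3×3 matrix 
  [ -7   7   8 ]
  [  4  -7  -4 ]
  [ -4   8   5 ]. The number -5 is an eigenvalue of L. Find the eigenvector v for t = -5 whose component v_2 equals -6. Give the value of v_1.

3

L + 5I = [[-2, 7, 8], [4, -2, -4], [-4, 8, 10]].
Solving (L + 5I)v = 0 gives the eigenspace spanned by (3, -6, 6).
With v_2 = -6, v = (3, -6, 6), so v_1 = 3.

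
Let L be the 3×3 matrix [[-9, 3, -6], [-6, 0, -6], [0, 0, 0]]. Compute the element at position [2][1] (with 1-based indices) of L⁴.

Characteristic polynomial: s^3 + 9s^2 + 18s = s(s + 3)(s + 6), so the eigenvalues are -6, -3, 0.
s=-6: eigenvector (1, 1, 0).
s=-3: eigenvector (1, 2, 0).
s=0: eigenvector (-1, -1, 1).
P = [[1, 1, -1], [1, 2, -1], [0, 0, 1]], D = diag(-6, -3, 0), P⁻¹ = [[2, -1, 1], [-1, 1, 0], [0, 0, 1]].
L⁴ = P·diag(1296, 81, 0)·P⁻¹ = [[2511, -1215, 1296], [2430, -1134, 1296], [0, 0, 0]].
The requested entry is 2430.

2430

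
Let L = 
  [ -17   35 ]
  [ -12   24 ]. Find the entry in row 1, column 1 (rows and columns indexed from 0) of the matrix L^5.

Characteristic polynomial: λ^2 - 7λ + 12 = (λ - 4)(λ - 3), so the eigenvalues are 3, 4.
λ=3: eigenvector (7, 4).
λ=4: eigenvector (-5, -3).
P = [[7, -5], [4, -3]], D = diag(3, 4), P⁻¹ = [[3, -5], [4, -7]].
L⁵ = P·diag(243, 1024)·P⁻¹ = [[-15377, 27335], [-9372, 16644]].
The requested entry is 16644.

16644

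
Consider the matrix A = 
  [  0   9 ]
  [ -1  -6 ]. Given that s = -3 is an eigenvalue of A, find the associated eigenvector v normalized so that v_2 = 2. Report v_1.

A + 3I = [[3, 9], [-1, -3]].
Solving (A + 3I)v = 0 gives the eigenspace spanned by (-6, 2).
With v_2 = 2, v = (-6, 2), so v_1 = -6.

-6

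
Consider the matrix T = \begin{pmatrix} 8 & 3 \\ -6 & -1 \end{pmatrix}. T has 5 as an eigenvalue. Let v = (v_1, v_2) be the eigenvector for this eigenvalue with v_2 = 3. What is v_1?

T − 5I = [[3, 3], [-6, -6]].
Solving (T − 5I)v = 0 gives the eigenspace spanned by (-3, 3).
With v_2 = 3, v = (-3, 3), so v_1 = -3.

-3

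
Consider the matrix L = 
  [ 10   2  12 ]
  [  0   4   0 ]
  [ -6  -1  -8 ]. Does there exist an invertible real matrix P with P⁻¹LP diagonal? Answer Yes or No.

Characteristic polynomial: p(r) = r^3 - 6r^2 + 32 = (r - 4)^2(r + 2).
r = 4 has algebraic multiplicity 2; rank(L − 4I) = 2, so geometric multiplicity = 1.
Geometric multiplicity < algebraic multiplicity, so L is not diagonalizable.

No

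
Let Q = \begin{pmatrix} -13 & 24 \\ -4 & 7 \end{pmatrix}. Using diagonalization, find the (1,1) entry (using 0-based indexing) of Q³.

247

Characteristic polynomial: s^2 + 6s + 5 = (s + 1)(s + 5), so the eigenvalues are -5, -1.
s=-1: eigenvector (-2, -1).
s=-5: eigenvector (3, 1).
P = [[-2, 3], [-1, 1]], D = diag(-1, -5), P⁻¹ = [[1, -3], [1, -2]].
Q³ = P·diag(-1, -125)·P⁻¹ = [[-373, 744], [-124, 247]].
The requested entry is 247.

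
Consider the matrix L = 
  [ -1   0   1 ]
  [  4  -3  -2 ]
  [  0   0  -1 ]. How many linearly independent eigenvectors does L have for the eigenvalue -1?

1

L + 1I = [[0, 0, 1], [4, -2, -2], [0, 0, 0]].
This matrix has rank 2, so its null space has dimension 3 − 2 = 1.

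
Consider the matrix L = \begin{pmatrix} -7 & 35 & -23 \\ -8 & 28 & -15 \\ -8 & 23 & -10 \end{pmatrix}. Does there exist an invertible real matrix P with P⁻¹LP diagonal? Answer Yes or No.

No

Characteristic polynomial: p(λ) = λ^3 - 11λ^2 + 35λ - 25 = (λ - 5)^2(λ - 1).
λ = 5 has algebraic multiplicity 2; rank(L − 5I) = 2, so geometric multiplicity = 1.
Geometric multiplicity < algebraic multiplicity, so L is not diagonalizable.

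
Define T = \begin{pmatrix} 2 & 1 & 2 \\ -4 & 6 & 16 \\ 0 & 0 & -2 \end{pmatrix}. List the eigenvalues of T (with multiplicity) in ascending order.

-2, 4, 4

Characteristic polynomial: p(r) = r^3 - 6r^2 + 32 = (r - 4)^2(r + 2).
Roots (with multiplicity): -2, 4, 4.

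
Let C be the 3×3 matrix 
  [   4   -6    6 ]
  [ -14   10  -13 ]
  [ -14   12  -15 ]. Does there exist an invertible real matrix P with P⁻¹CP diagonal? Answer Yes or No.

Characteristic polynomial: p(λ) = λ^3 + λ^2 - 14λ - 24 = (λ - 4)(λ + 2)(λ + 3).
All 3 eigenvalues are distinct, so C is diagonalizable.

Yes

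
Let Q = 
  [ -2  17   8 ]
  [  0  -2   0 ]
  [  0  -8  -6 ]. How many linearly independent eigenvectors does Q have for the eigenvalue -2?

1

Q + 2I = [[0, 17, 8], [0, 0, 0], [0, -8, -4]].
This matrix has rank 2, so its null space has dimension 3 − 2 = 1.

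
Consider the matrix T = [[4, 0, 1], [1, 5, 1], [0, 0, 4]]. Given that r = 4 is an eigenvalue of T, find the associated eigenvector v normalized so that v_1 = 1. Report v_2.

-1

T − 4I = [[0, 0, 1], [1, 1, 1], [0, 0, 0]].
Solving (T − 4I)v = 0 gives the eigenspace spanned by (1, -1, 0).
With v_1 = 1, v = (1, -1, 0), so v_2 = -1.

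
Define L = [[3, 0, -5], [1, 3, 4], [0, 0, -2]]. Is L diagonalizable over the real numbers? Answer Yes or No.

Characteristic polynomial: p(r) = r^3 - 4r^2 - 3r + 18 = (r - 3)^2(r + 2).
r = 3 has algebraic multiplicity 2; rank(L − 3I) = 2, so geometric multiplicity = 1.
Geometric multiplicity < algebraic multiplicity, so L is not diagonalizable.

No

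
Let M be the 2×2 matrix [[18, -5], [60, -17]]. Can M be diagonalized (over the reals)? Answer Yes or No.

Yes

Characteristic polynomial: p(μ) = μ^2 - μ - 6 = (μ - 3)(μ + 2).
All 2 eigenvalues are distinct, so M is diagonalizable.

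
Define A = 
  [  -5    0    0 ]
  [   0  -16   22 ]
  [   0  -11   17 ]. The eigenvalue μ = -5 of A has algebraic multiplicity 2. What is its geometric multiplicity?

2

A + 5I = [[0, 0, 0], [0, -11, 22], [0, -11, 22]].
This matrix has rank 1, so its null space has dimension 3 − 1 = 2.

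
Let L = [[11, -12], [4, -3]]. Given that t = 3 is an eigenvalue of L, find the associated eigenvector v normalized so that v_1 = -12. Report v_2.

-8

L − 3I = [[8, -12], [4, -6]].
Solving (L − 3I)v = 0 gives the eigenspace spanned by (-12, -8).
With v_1 = -12, v = (-12, -8), so v_2 = -8.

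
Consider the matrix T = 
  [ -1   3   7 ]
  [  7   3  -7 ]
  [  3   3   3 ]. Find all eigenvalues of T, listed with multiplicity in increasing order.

Characteristic polynomial: p(μ) = μ^3 - 5μ^2 - 18μ + 72 = (μ - 6)(μ - 3)(μ + 4).
Roots (with multiplicity): -4, 3, 6.

-4, 3, 6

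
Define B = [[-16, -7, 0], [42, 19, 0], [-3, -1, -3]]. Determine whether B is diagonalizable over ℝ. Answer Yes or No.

Characteristic polynomial: p(λ) = λ^3 - 19λ - 30 = (λ - 5)(λ + 2)(λ + 3).
All 3 eigenvalues are distinct, so B is diagonalizable.

Yes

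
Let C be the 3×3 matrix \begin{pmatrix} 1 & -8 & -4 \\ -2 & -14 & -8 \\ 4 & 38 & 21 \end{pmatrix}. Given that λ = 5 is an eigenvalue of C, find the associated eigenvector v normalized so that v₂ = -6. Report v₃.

C − 5I = [[-4, -8, -4], [-2, -19, -8], [4, 38, 16]].
Solving (C − 5I)v = 0 gives the eigenspace spanned by (-3, -6, 15).
With v₂ = -6, v = (-3, -6, 15), so v₃ = 15.

15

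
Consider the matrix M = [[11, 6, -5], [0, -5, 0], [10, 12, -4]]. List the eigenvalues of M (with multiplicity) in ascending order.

-5, 1, 6

Characteristic polynomial: p(μ) = μ^3 - 2μ^2 - 29μ + 30 = (μ - 6)(μ - 1)(μ + 5).
Roots (with multiplicity): -5, 1, 6.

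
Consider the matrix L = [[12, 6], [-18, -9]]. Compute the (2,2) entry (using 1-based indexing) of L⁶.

Characteristic polynomial: t^2 - 3t = t(t - 3), so the eigenvalues are 0, 3.
t=3: eigenvector (2, -3).
t=0: eigenvector (1, -2).
P = [[2, 1], [-3, -2]], D = diag(3, 0), P⁻¹ = [[2, 1], [-3, -2]].
L⁶ = P·diag(729, 0)·P⁻¹ = [[2916, 1458], [-4374, -2187]].
The requested entry is -2187.

-2187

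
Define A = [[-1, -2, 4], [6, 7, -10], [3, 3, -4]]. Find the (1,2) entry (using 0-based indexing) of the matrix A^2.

-6

Characteristic polynomial: s^3 - 2s^2 - s + 2 = (s - 2)(s - 1)(s + 1), so the eigenvalues are -1, 1, 2.
s=2: eigenvector (0, 2, 1).
s=1: eigenvector (-1, 1, 0).
s=-1: eigenvector (1, -2, -1).
P = [[0, -1, 1], [2, 1, -2], [1, 0, -1]], D = diag(2, 1, -1), P⁻¹ = [[1, 1, -1], [0, 1, -2], [1, 1, -2]].
A² = P·diag(4, 1, 1)·P⁻¹ = [[1, 0, 0], [6, 7, -6], [3, 3, -2]].
The requested entry is -6.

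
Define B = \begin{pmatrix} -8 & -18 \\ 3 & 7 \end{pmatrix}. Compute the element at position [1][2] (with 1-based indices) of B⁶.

Characteristic polynomial: λ^2 + λ - 2 = (λ - 1)(λ + 2), so the eigenvalues are -2, 1.
λ=1: eigenvector (-2, 1).
λ=-2: eigenvector (-3, 1).
P = [[-2, -3], [1, 1]], D = diag(1, -2), P⁻¹ = [[1, 3], [-1, -2]].
B⁶ = P·diag(1, 64)·P⁻¹ = [[190, 378], [-63, -125]].
The requested entry is 378.

378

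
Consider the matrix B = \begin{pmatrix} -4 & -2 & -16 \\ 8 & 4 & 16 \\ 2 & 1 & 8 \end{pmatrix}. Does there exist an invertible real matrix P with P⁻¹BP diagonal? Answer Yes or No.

No

Characteristic polynomial: p(μ) = μ^3 - 8μ^2 + 16μ = μ(μ - 4)^2.
μ = 4 has algebraic multiplicity 2; rank(B − 4I) = 2, so geometric multiplicity = 1.
Geometric multiplicity < algebraic multiplicity, so B is not diagonalizable.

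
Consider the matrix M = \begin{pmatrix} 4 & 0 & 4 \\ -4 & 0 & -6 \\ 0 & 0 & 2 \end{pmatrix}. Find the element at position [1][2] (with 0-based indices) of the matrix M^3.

Characteristic polynomial: t^3 - 6t^2 + 8t = t(t - 4)(t - 2), so the eigenvalues are 0, 2, 4.
t=4: eigenvector (1, -1, 0).
t=0: eigenvector (0, 1, 0).
t=2: eigenvector (-2, 1, 1).
P = [[1, 0, -2], [-1, 1, 1], [0, 0, 1]], D = diag(4, 0, 2), P⁻¹ = [[1, 0, 2], [1, 1, 1], [0, 0, 1]].
M³ = P·diag(64, 0, 8)·P⁻¹ = [[64, 0, 112], [-64, 0, -120], [0, 0, 8]].
The requested entry is -120.

-120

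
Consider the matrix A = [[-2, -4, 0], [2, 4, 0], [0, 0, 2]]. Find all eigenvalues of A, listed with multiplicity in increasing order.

0, 2, 2

Characteristic polynomial: p(λ) = λ^3 - 4λ^2 + 4λ = λ(λ - 2)^2.
Roots (with multiplicity): 0, 2, 2.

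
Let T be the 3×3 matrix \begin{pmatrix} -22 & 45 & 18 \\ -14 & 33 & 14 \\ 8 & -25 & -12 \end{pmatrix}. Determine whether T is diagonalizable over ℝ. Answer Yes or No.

Yes

Characteristic polynomial: p(s) = s^3 + s^2 - 22s - 40 = (s - 5)(s + 2)(s + 4).
All 3 eigenvalues are distinct, so T is diagonalizable.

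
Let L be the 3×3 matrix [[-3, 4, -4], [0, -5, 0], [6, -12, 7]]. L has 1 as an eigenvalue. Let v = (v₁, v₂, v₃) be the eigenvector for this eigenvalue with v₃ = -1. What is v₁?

1

L − 1I = [[-4, 4, -4], [0, -6, 0], [6, -12, 6]].
Solving (L − 1I)v = 0 gives the eigenspace spanned by (1, 0, -1).
With v₃ = -1, v = (1, 0, -1), so v₁ = 1.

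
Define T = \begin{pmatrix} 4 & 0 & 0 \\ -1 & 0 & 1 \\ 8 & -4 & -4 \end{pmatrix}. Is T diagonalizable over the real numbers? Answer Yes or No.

No

Characteristic polynomial: p(λ) = λ^3 - 12λ - 16 = (λ - 4)(λ + 2)^2.
λ = -2 has algebraic multiplicity 2; rank(T + 2I) = 2, so geometric multiplicity = 1.
Geometric multiplicity < algebraic multiplicity, so T is not diagonalizable.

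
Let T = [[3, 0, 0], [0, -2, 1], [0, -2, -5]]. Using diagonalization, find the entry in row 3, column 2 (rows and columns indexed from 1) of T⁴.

Characteristic polynomial: s^3 + 4s^2 - 9s - 36 = (s - 3)(s + 3)(s + 4), so the eigenvalues are -4, -3, 3.
s=-4: eigenvector (0, -1, 2).
s=-3: eigenvector (0, 1, -1).
s=3: eigenvector (1, 0, 0).
P = [[0, 0, 1], [-1, 1, 0], [2, -1, 0]], D = diag(-4, -3, 3), P⁻¹ = [[0, 1, 1], [0, 2, 1], [1, 0, 0]].
T⁴ = P·diag(256, 81, 81)·P⁻¹ = [[81, 0, 0], [0, -94, -175], [0, 350, 431]].
The requested entry is 350.

350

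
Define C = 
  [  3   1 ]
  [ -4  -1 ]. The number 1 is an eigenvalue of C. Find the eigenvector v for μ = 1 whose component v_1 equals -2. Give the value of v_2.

4

C − 1I = [[2, 1], [-4, -2]].
Solving (C − 1I)v = 0 gives the eigenspace spanned by (-2, 4).
With v_1 = -2, v = (-2, 4), so v_2 = 4.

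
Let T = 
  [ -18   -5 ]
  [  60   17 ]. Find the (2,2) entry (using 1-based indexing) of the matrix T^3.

Characteristic polynomial: λ^2 + λ - 6 = (λ - 2)(λ + 3), so the eigenvalues are -3, 2.
λ=2: eigenvector (-1, 4).
λ=-3: eigenvector (1, -3).
P = [[-1, 1], [4, -3]], D = diag(2, -3), P⁻¹ = [[3, 1], [4, 1]].
T³ = P·diag(8, -27)·P⁻¹ = [[-132, -35], [420, 113]].
The requested entry is 113.

113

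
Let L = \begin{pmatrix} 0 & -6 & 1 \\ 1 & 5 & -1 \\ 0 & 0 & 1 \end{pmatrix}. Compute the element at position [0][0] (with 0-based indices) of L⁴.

Characteristic polynomial: r^3 - 6r^2 + 11r - 6 = (r - 3)(r - 2)(r - 1), so the eigenvalues are 1, 2, 3.
r=2: eigenvector (3, -1, 0).
r=3: eigenvector (-2, 1, 0).
r=1: eigenvector (1, 0, 1).
P = [[3, -2, 1], [-1, 1, 0], [0, 0, 1]], D = diag(2, 3, 1), P⁻¹ = [[1, 2, -1], [1, 3, -1], [0, 0, 1]].
L⁴ = P·diag(16, 81, 1)·P⁻¹ = [[-114, -390, 115], [65, 211, -65], [0, 0, 1]].
The requested entry is -114.

-114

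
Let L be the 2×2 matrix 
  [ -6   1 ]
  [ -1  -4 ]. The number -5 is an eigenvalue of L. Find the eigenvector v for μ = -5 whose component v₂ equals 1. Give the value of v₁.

L + 5I = [[-1, 1], [-1, 1]].
Solving (L + 5I)v = 0 gives the eigenspace spanned by (1, 1).
With v₂ = 1, v = (1, 1), so v₁ = 1.

1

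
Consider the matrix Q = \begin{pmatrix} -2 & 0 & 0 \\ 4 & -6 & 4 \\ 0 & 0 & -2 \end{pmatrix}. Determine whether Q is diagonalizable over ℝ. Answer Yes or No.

Characteristic polynomial: p(s) = s^3 + 10s^2 + 28s + 24 = (s + 2)^2(s + 6).
s = -2 has algebraic multiplicity 2; rank(Q + 2I) = 1, so geometric multiplicity = 2.
Every eigenvalue has geometric = algebraic multiplicity, so Q is diagonalizable.

Yes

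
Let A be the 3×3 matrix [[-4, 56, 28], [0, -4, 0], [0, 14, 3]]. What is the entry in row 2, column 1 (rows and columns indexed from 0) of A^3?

Characteristic polynomial: μ^3 + 5μ^2 - 8μ - 48 = (μ - 3)(μ + 4)^2, so the eigenvalues are -4, -4, 3.
μ=-4: eigenvector (1, 0, 0).
μ=-4: eigenvector (-4, 1, -2).
μ=3: eigenvector (4, 0, 1).
P = [[1, -4, 4], [0, 1, 0], [0, -2, 1]], D = diag(-4, -4, 3), P⁻¹ = [[1, -4, -4], [0, 1, 0], [0, 2, 1]].
A³ = P·diag(-64, -64, 27)·P⁻¹ = [[-64, 728, 364], [0, -64, 0], [0, 182, 27]].
The requested entry is 182.

182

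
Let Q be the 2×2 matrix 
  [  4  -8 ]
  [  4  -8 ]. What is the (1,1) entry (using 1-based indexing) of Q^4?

Characteristic polynomial: μ^2 + 4μ = μ(μ + 4), so the eigenvalues are -4, 0.
μ=0: eigenvector (-2, -1).
μ=-4: eigenvector (1, 1).
P = [[-2, 1], [-1, 1]], D = diag(0, -4), P⁻¹ = [[-1, 1], [-1, 2]].
Q⁴ = P·diag(0, 256)·P⁻¹ = [[-256, 512], [-256, 512]].
The requested entry is -256.

-256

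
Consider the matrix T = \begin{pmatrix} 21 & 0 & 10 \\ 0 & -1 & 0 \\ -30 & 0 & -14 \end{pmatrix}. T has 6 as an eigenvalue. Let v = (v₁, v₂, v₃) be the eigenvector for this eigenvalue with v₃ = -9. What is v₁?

T − 6I = [[15, 0, 10], [0, -7, 0], [-30, 0, -20]].
Solving (T − 6I)v = 0 gives the eigenspace spanned by (6, 0, -9).
With v₃ = -9, v = (6, 0, -9), so v₁ = 6.

6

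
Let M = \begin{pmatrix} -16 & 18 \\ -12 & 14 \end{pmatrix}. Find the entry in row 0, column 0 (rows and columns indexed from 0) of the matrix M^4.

Characteristic polynomial: r^2 + 2r - 8 = (r - 2)(r + 4), so the eigenvalues are -4, 2.
r=-4: eigenvector (3, 2).
r=2: eigenvector (1, 1).
P = [[3, 1], [2, 1]], D = diag(-4, 2), P⁻¹ = [[1, -1], [-2, 3]].
M⁴ = P·diag(256, 16)·P⁻¹ = [[736, -720], [480, -464]].
The requested entry is 736.

736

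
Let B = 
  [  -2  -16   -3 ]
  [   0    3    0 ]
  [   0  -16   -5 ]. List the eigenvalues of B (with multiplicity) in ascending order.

-5, -2, 3

Characteristic polynomial: p(r) = r^3 + 4r^2 - 11r - 30 = (r - 3)(r + 2)(r + 5).
Roots (with multiplicity): -5, -2, 3.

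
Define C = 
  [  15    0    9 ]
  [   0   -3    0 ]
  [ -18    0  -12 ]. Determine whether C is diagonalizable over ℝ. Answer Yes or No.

Yes

Characteristic polynomial: p(r) = r^3 - 27r - 54 = (r - 6)(r + 3)^2.
r = -3 has algebraic multiplicity 2; rank(C + 3I) = 1, so geometric multiplicity = 2.
Every eigenvalue has geometric = algebraic multiplicity, so C is diagonalizable.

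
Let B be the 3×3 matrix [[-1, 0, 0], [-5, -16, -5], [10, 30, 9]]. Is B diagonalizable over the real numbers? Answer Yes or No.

Yes

Characteristic polynomial: p(λ) = λ^3 + 8λ^2 + 13λ + 6 = (λ + 1)^2(λ + 6).
λ = -1 has algebraic multiplicity 2; rank(B + 1I) = 1, so geometric multiplicity = 2.
Every eigenvalue has geometric = algebraic multiplicity, so B is diagonalizable.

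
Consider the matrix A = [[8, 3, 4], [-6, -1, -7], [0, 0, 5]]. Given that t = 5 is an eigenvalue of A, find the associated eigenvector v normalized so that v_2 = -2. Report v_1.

A − 5I = [[3, 3, 4], [-6, -6, -7], [0, 0, 0]].
Solving (A − 5I)v = 0 gives the eigenspace spanned by (2, -2, 0).
With v_2 = -2, v = (2, -2, 0), so v_1 = 2.

2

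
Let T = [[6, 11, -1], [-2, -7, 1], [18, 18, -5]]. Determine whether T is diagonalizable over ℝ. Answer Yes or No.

Characteristic polynomial: p(λ) = λ^3 + 6λ^2 - 15λ - 100 = (λ - 4)(λ + 5)^2.
λ = -5 has algebraic multiplicity 2; rank(T + 5I) = 2, so geometric multiplicity = 1.
Geometric multiplicity < algebraic multiplicity, so T is not diagonalizable.

No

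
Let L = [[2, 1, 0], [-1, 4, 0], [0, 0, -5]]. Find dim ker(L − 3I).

1

L − 3I = [[-1, 1, 0], [-1, 1, 0], [0, 0, -8]].
This matrix has rank 2, so its null space has dimension 3 − 2 = 1.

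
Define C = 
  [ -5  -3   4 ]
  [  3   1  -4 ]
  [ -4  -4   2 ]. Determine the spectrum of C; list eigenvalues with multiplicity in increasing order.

-2, -2, 2

Characteristic polynomial: p(t) = t^3 + 2t^2 - 4t - 8 = (t - 2)(t + 2)^2.
Roots (with multiplicity): -2, -2, 2.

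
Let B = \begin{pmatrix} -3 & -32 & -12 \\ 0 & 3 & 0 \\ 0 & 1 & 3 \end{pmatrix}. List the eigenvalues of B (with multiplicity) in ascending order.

Characteristic polynomial: p(s) = s^3 - 3s^2 - 9s + 27 = (s - 3)^2(s + 3).
Roots (with multiplicity): -3, 3, 3.

-3, 3, 3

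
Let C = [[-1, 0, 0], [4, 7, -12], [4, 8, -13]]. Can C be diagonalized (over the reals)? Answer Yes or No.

Characteristic polynomial: p(μ) = μ^3 + 7μ^2 + 11μ + 5 = (μ + 1)^2(μ + 5).
μ = -1 has algebraic multiplicity 2; rank(C + 1I) = 1, so geometric multiplicity = 2.
Every eigenvalue has geometric = algebraic multiplicity, so C is diagonalizable.

Yes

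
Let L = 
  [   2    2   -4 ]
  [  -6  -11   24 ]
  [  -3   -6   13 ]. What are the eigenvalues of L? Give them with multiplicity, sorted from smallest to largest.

Characteristic polynomial: p(r) = r^3 - 4r^2 + 5r - 2 = (r - 2)(r - 1)^2.
Roots (with multiplicity): 1, 1, 2.

1, 1, 2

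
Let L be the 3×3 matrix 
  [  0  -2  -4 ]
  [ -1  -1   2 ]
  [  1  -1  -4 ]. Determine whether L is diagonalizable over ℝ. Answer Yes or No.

Characteristic polynomial: p(λ) = λ^3 + 5λ^2 + 8λ + 4 = (λ + 1)(λ + 2)^2.
λ = -2 has algebraic multiplicity 2; rank(L + 2I) = 1, so geometric multiplicity = 2.
Every eigenvalue has geometric = algebraic multiplicity, so L is diagonalizable.

Yes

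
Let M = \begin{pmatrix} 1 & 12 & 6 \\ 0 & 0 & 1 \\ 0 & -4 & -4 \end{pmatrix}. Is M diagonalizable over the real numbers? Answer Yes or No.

No

Characteristic polynomial: p(μ) = μ^3 + 3μ^2 - 4 = (μ - 1)(μ + 2)^2.
μ = -2 has algebraic multiplicity 2; rank(M + 2I) = 2, so geometric multiplicity = 1.
Geometric multiplicity < algebraic multiplicity, so M is not diagonalizable.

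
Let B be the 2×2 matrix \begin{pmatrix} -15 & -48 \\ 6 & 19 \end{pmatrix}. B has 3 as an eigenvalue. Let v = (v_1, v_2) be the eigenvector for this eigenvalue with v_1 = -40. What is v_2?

15

B − 3I = [[-18, -48], [6, 16]].
Solving (B − 3I)v = 0 gives the eigenspace spanned by (-40, 15).
With v_1 = -40, v = (-40, 15), so v_2 = 15.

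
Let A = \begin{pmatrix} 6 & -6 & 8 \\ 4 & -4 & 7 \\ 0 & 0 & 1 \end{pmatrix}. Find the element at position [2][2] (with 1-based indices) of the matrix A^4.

-32

Characteristic polynomial: s^3 - 3s^2 + 2s = s(s - 2)(s - 1), so the eigenvalues are 0, 1, 2.
s=1: eigenvector (2, 3, 1).
s=0: eigenvector (1, 1, 0).
s=2: eigenvector (3, 2, 0).
P = [[2, 1, 3], [3, 1, 2], [1, 0, 0]], D = diag(1, 0, 2), P⁻¹ = [[0, 0, 1], [-2, 3, -5], [1, -1, 1]].
A⁴ = P·diag(1, 0, 16)·P⁻¹ = [[48, -48, 50], [32, -32, 35], [0, 0, 1]].
The requested entry is -32.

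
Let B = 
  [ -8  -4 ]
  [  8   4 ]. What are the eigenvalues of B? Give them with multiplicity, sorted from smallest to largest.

Characteristic polynomial: p(μ) = μ^2 + 4μ = μ(μ + 4).
Roots (with multiplicity): -4, 0.

-4, 0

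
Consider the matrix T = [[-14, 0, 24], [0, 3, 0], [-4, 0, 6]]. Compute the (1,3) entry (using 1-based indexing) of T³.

1248

Characteristic polynomial: μ^3 + 5μ^2 - 12μ - 36 = (μ - 3)(μ + 2)(μ + 6), so the eigenvalues are -6, -2, 3.
μ=-6: eigenvector (3, 0, 1).
μ=3: eigenvector (0, 1, 0).
μ=-2: eigenvector (2, 0, 1).
P = [[3, 0, 2], [0, 1, 0], [1, 0, 1]], D = diag(-6, 3, -2), P⁻¹ = [[1, 0, -2], [0, 1, 0], [-1, 0, 3]].
T³ = P·diag(-216, 27, -8)·P⁻¹ = [[-632, 0, 1248], [0, 27, 0], [-208, 0, 408]].
The requested entry is 1248.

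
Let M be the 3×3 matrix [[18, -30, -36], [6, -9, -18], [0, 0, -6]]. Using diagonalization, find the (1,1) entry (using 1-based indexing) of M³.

Characteristic polynomial: r^3 - 3r^2 - 36r + 108 = (r - 6)(r - 3)(r + 6), so the eigenvalues are -6, 3, 6.
r=6: eigenvector (5, 2, 0).
r=-6: eigenvector (4, 2, 1).
r=3: eigenvector (2, 1, 0).
P = [[5, 4, 2], [2, 2, 1], [0, 1, 0]], D = diag(6, -6, 3), P⁻¹ = [[1, -2, 0], [0, 0, 1], [-2, 5, -2]].
M³ = P·diag(216, -216, 27)·P⁻¹ = [[972, -1890, -972], [378, -729, -486], [0, 0, -216]].
The requested entry is 972.

972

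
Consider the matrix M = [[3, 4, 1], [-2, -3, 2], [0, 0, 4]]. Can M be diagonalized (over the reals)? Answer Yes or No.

Yes

Characteristic polynomial: p(t) = t^3 - 4t^2 - t + 4 = (t - 4)(t - 1)(t + 1).
All 3 eigenvalues are distinct, so M is diagonalizable.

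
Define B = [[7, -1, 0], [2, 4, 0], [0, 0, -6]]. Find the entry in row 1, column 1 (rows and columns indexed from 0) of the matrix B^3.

Characteristic polynomial: s^3 - 5s^2 - 36s + 180 = (s - 6)(s - 5)(s + 6), so the eigenvalues are -6, 5, 6.
s=6: eigenvector (1, 1, 0).
s=5: eigenvector (1, 2, 0).
s=-6: eigenvector (0, 0, 1).
P = [[1, 1, 0], [1, 2, 0], [0, 0, 1]], D = diag(6, 5, -6), P⁻¹ = [[2, -1, 0], [-1, 1, 0], [0, 0, 1]].
B³ = P·diag(216, 125, -216)·P⁻¹ = [[307, -91, 0], [182, 34, 0], [0, 0, -216]].
The requested entry is 34.

34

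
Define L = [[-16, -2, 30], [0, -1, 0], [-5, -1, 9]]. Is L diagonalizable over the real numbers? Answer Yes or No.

Characteristic polynomial: p(r) = r^3 + 8r^2 + 13r + 6 = (r + 1)^2(r + 6).
r = -1 has algebraic multiplicity 2; rank(L + 1I) = 2, so geometric multiplicity = 1.
Geometric multiplicity < algebraic multiplicity, so L is not diagonalizable.

No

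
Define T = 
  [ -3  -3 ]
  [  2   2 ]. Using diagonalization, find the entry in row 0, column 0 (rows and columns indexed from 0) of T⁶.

Characteristic polynomial: μ^2 + μ = μ(μ + 1), so the eigenvalues are -1, 0.
μ=-1: eigenvector (3, -2).
μ=0: eigenvector (-1, 1).
P = [[3, -1], [-2, 1]], D = diag(-1, 0), P⁻¹ = [[1, 1], [2, 3]].
T⁶ = P·diag(1, 0)·P⁻¹ = [[3, 3], [-2, -2]].
The requested entry is 3.

3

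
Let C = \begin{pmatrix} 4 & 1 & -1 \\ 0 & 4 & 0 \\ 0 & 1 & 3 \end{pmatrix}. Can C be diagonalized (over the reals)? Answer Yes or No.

Characteristic polynomial: p(s) = s^3 - 11s^2 + 40s - 48 = (s - 4)^2(s - 3).
s = 4 has algebraic multiplicity 2; rank(C − 4I) = 1, so geometric multiplicity = 2.
Every eigenvalue has geometric = algebraic multiplicity, so C is diagonalizable.

Yes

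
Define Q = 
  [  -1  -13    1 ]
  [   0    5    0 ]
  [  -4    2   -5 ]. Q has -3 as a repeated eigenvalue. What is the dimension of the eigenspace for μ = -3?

1

Q + 3I = [[2, -13, 1], [0, 8, 0], [-4, 2, -2]].
This matrix has rank 2, so its null space has dimension 3 − 2 = 1.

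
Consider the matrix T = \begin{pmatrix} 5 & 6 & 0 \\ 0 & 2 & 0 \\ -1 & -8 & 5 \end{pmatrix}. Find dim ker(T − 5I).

T − 5I = [[0, 6, 0], [0, -3, 0], [-1, -8, 0]].
This matrix has rank 2, so its null space has dimension 3 − 2 = 1.

1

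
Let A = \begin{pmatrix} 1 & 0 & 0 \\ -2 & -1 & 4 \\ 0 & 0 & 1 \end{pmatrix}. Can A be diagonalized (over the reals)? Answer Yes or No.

Yes

Characteristic polynomial: p(λ) = λ^3 - λ^2 - λ + 1 = (λ - 1)^2(λ + 1).
λ = 1 has algebraic multiplicity 2; rank(A − 1I) = 1, so geometric multiplicity = 2.
Every eigenvalue has geometric = algebraic multiplicity, so A is diagonalizable.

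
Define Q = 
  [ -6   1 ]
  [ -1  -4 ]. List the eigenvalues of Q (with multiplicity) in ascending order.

Characteristic polynomial: p(r) = r^2 + 10r + 25 = (r + 5)^2.
Roots (with multiplicity): -5, -5.

-5, -5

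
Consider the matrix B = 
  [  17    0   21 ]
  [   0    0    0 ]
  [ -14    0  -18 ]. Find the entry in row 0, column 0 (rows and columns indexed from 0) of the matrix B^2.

Characteristic polynomial: r^3 + r^2 - 12r = r(r - 3)(r + 4), so the eigenvalues are -4, 0, 3.
r=3: eigenvector (3, 0, -2).
r=0: eigenvector (0, 1, 0).
r=-4: eigenvector (-1, 0, 1).
P = [[3, 0, -1], [0, 1, 0], [-2, 0, 1]], D = diag(3, 0, -4), P⁻¹ = [[1, 0, 1], [0, 1, 0], [2, 0, 3]].
B² = P·diag(9, 0, 16)·P⁻¹ = [[-5, 0, -21], [0, 0, 0], [14, 0, 30]].
The requested entry is -5.

-5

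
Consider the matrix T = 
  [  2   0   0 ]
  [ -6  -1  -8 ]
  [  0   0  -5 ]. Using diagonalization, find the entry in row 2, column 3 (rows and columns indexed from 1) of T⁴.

Characteristic polynomial: μ^3 + 4μ^2 - 7μ - 10 = (μ - 2)(μ + 1)(μ + 5), so the eigenvalues are -5, -1, 2.
μ=-5: eigenvector (0, 2, 1).
μ=-1: eigenvector (0, 1, 0).
μ=2: eigenvector (1, -2, 0).
P = [[0, 0, 1], [2, 1, -2], [1, 0, 0]], D = diag(-5, -1, 2), P⁻¹ = [[0, 0, 1], [2, 1, -2], [1, 0, 0]].
T⁴ = P·diag(625, 1, 16)·P⁻¹ = [[16, 0, 0], [-30, 1, 1248], [0, 0, 625]].
The requested entry is 1248.

1248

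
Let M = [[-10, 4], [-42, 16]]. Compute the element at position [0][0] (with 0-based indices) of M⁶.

-24128

Characteristic polynomial: s^2 - 6s + 8 = (s - 4)(s - 2), so the eigenvalues are 2, 4.
s=2: eigenvector (1, 3).
s=4: eigenvector (2, 7).
P = [[1, 2], [3, 7]], D = diag(2, 4), P⁻¹ = [[7, -2], [-3, 1]].
M⁶ = P·diag(64, 4096)·P⁻¹ = [[-24128, 8064], [-84672, 28288]].
The requested entry is -24128.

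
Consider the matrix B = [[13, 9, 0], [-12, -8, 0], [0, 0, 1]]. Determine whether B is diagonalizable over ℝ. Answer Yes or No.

Yes

Characteristic polynomial: p(s) = s^3 - 6s^2 + 9s - 4 = (s - 4)(s - 1)^2.
s = 1 has algebraic multiplicity 2; rank(B − 1I) = 1, so geometric multiplicity = 2.
Every eigenvalue has geometric = algebraic multiplicity, so B is diagonalizable.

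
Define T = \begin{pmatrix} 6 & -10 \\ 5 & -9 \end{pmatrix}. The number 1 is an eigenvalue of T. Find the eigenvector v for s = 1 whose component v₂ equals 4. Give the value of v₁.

8

T − 1I = [[5, -10], [5, -10]].
Solving (T − 1I)v = 0 gives the eigenspace spanned by (8, 4).
With v₂ = 4, v = (8, 4), so v₁ = 8.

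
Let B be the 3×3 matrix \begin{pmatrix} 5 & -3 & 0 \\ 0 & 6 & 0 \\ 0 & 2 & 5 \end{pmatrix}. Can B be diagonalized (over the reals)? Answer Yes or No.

Yes

Characteristic polynomial: p(t) = t^3 - 16t^2 + 85t - 150 = (t - 6)(t - 5)^2.
t = 5 has algebraic multiplicity 2; rank(B − 5I) = 1, so geometric multiplicity = 2.
Every eigenvalue has geometric = algebraic multiplicity, so B is diagonalizable.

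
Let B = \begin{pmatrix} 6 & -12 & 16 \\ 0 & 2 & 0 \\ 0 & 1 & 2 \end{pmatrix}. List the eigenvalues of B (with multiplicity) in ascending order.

Characteristic polynomial: p(s) = s^3 - 10s^2 + 28s - 24 = (s - 6)(s - 2)^2.
Roots (with multiplicity): 2, 2, 6.

2, 2, 6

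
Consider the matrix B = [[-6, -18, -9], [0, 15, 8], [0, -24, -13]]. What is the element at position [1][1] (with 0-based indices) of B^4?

321

Characteristic polynomial: μ^3 + 4μ^2 - 15μ - 18 = (μ - 3)(μ + 1)(μ + 6), so the eigenvalues are -6, -1, 3.
μ=-6: eigenvector (1, 0, 0).
μ=-1: eigenvector (0, 1, -2).
μ=3: eigenvector (-1, 2, -3).
P = [[1, 0, -1], [0, 1, 2], [0, -2, -3]], D = diag(-6, -1, 3), P⁻¹ = [[1, 2, 1], [0, -3, -2], [0, 2, 1]].
B⁴ = P·diag(1296, 1, 81)·P⁻¹ = [[1296, 2430, 1215], [0, 321, 160], [0, -480, -239]].
The requested entry is 321.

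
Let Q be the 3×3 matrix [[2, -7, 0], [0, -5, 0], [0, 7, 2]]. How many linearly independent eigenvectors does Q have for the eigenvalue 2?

2

Q − 2I = [[0, -7, 0], [0, -7, 0], [0, 7, 0]].
This matrix has rank 1, so its null space has dimension 3 − 1 = 2.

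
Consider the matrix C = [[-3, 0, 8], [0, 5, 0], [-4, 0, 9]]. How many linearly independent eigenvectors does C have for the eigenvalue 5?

C − 5I = [[-8, 0, 8], [0, 0, 0], [-4, 0, 4]].
This matrix has rank 1, so its null space has dimension 3 − 1 = 2.

2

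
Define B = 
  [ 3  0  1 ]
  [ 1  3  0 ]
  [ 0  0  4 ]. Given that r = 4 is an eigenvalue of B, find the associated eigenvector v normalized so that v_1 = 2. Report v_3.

2

B − 4I = [[-1, 0, 1], [1, -1, 0], [0, 0, 0]].
Solving (B − 4I)v = 0 gives the eigenspace spanned by (2, 2, 2).
With v_1 = 2, v = (2, 2, 2), so v_3 = 2.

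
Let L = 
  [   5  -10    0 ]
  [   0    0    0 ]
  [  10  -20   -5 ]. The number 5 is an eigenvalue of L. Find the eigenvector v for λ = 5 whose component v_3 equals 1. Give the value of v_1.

L − 5I = [[0, -10, 0], [0, -5, 0], [10, -20, -10]].
Solving (L − 5I)v = 0 gives the eigenspace spanned by (1, 0, 1).
With v_3 = 1, v = (1, 0, 1), so v_1 = 1.

1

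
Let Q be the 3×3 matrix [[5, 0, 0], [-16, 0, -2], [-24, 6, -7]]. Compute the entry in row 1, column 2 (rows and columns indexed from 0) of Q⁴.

350

Characteristic polynomial: t^3 + 2t^2 - 23t - 60 = (t - 5)(t + 3)(t + 4), so the eigenvalues are -4, -3, 5.
t=-4: eigenvector (0, 1, 2).
t=5: eigenvector (1, -2, -3).
t=-3: eigenvector (0, -2, -3).
P = [[0, 1, 0], [1, -2, -2], [2, -3, -3]], D = diag(-4, 5, -3), P⁻¹ = [[0, -3, 2], [1, 0, 0], [-1, -2, 1]].
Q⁴ = P·diag(256, 625, 81)·P⁻¹ = [[625, 0, 0], [-1088, -444, 350], [-1632, -1050, 781]].
The requested entry is 350.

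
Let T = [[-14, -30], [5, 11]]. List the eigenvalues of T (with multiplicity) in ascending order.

-4, 1

Characteristic polynomial: p(μ) = μ^2 + 3μ - 4 = (μ - 1)(μ + 4).
Roots (with multiplicity): -4, 1.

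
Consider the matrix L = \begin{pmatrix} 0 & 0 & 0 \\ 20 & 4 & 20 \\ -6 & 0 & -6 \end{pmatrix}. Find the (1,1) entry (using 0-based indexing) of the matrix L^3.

64

Characteristic polynomial: s^3 + 2s^2 - 24s = s(s - 4)(s + 6), so the eigenvalues are -6, 0, 4.
s=-6: eigenvector (0, -2, 1).
s=4: eigenvector (0, 1, 0).
s=0: eigenvector (1, 0, -1).
P = [[0, 0, 1], [-2, 1, 0], [1, 0, -1]], D = diag(-6, 4, 0), P⁻¹ = [[1, 0, 1], [2, 1, 2], [1, 0, 0]].
L³ = P·diag(-216, 64, 0)·P⁻¹ = [[0, 0, 0], [560, 64, 560], [-216, 0, -216]].
The requested entry is 64.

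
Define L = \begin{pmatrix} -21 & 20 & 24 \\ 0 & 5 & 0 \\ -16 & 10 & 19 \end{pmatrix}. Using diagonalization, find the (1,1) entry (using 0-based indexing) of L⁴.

Characteristic polynomial: μ^3 - 3μ^2 - 25μ + 75 = (μ - 5)(μ - 3)(μ + 5), so the eigenvalues are -5, 3, 5.
μ=-5: eigenvector (3, 0, 2).
μ=3: eigenvector (1, 0, 1).
μ=5: eigenvector (-2, 1, -3).
P = [[3, 1, -2], [0, 0, 1], [2, 1, -3]], D = diag(-5, 3, 5), P⁻¹ = [[1, -1, -1], [-2, 5, 3], [0, 1, 0]].
L⁴ = P·diag(625, 81, 625)·P⁻¹ = [[1713, -2720, -1632], [0, 625, 0], [1088, -2720, -1007]].
The requested entry is 625.

625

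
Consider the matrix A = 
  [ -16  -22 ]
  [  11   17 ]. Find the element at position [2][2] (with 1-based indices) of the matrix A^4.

1967

Characteristic polynomial: r^2 - r - 30 = (r - 6)(r + 5), so the eigenvalues are -5, 6.
r=6: eigenvector (1, -1).
r=-5: eigenvector (2, -1).
P = [[1, 2], [-1, -1]], D = diag(6, -5), P⁻¹ = [[-1, -2], [1, 1]].
A⁴ = P·diag(1296, 625)·P⁻¹ = [[-46, -1342], [671, 1967]].
The requested entry is 1967.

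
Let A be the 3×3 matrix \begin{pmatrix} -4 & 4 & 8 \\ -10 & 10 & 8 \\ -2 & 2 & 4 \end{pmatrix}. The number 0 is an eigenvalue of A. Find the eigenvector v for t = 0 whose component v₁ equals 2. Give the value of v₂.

2

A = [[-4, 4, 8], [-10, 10, 8], [-2, 2, 4]].
Solving (A)v = 0 gives the eigenspace spanned by (2, 2, 0).
With v₁ = 2, v = (2, 2, 0), so v₂ = 2.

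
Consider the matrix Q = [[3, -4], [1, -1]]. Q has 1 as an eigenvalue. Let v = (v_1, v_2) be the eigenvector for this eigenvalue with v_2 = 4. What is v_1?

Q − 1I = [[2, -4], [1, -2]].
Solving (Q − 1I)v = 0 gives the eigenspace spanned by (8, 4).
With v_2 = 4, v = (8, 4), so v_1 = 8.

8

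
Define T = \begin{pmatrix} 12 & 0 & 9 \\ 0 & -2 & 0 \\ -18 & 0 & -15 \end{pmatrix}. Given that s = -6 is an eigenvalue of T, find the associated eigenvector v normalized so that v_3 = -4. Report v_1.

2

T + 6I = [[18, 0, 9], [0, 4, 0], [-18, 0, -9]].
Solving (T + 6I)v = 0 gives the eigenspace spanned by (2, 0, -4).
With v_3 = -4, v = (2, 0, -4), so v_1 = 2.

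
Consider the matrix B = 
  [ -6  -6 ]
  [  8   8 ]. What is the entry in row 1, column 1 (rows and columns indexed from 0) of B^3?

Characteristic polynomial: r^2 - 2r = r(r - 2), so the eigenvalues are 0, 2.
r=0: eigenvector (1, -1).
r=2: eigenvector (-3, 4).
P = [[1, -3], [-1, 4]], D = diag(0, 2), P⁻¹ = [[4, 3], [1, 1]].
B³ = P·diag(0, 8)·P⁻¹ = [[-24, -24], [32, 32]].
The requested entry is 32.

32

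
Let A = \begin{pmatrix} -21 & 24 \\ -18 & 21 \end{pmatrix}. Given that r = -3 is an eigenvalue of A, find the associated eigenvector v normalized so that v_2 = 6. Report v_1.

8

A + 3I = [[-18, 24], [-18, 24]].
Solving (A + 3I)v = 0 gives the eigenspace spanned by (8, 6).
With v_2 = 6, v = (8, 6), so v_1 = 8.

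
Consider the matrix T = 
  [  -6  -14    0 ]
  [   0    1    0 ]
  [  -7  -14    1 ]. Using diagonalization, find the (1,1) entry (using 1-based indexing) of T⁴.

Characteristic polynomial: s^3 + 4s^2 - 11s + 6 = (s - 1)^2(s + 6), so the eigenvalues are -6, 1, 1.
s=-6: eigenvector (1, 0, 1).
s=1: eigenvector (-2, 1, -1).
s=1: eigenvector (0, 0, 1).
P = [[1, -2, 0], [0, 1, 0], [1, -1, 1]], D = diag(-6, 1, 1), P⁻¹ = [[1, 2, 0], [0, 1, 0], [-1, -1, 1]].
T⁴ = P·diag(1296, 1, 1)·P⁻¹ = [[1296, 2590, 0], [0, 1, 0], [1295, 2590, 1]].
The requested entry is 1296.

1296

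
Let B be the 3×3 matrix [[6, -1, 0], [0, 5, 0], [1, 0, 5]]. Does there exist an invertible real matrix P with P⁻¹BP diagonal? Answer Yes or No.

Characteristic polynomial: p(s) = s^3 - 16s^2 + 85s - 150 = (s - 6)(s - 5)^2.
s = 5 has algebraic multiplicity 2; rank(B − 5I) = 2, so geometric multiplicity = 1.
Geometric multiplicity < algebraic multiplicity, so B is not diagonalizable.

No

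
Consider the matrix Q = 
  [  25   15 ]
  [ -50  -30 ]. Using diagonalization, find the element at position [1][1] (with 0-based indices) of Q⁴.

Characteristic polynomial: λ^2 + 5λ = λ(λ + 5), so the eigenvalues are -5, 0.
λ=-5: eigenvector (1, -2).
λ=0: eigenvector (3, -5).
P = [[1, 3], [-2, -5]], D = diag(-5, 0), P⁻¹ = [[-5, -3], [2, 1]].
Q⁴ = P·diag(625, 0)·P⁻¹ = [[-3125, -1875], [6250, 3750]].
The requested entry is 3750.

3750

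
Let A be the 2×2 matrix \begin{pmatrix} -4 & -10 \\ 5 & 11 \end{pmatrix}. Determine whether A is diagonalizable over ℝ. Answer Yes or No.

Yes

Characteristic polynomial: p(s) = s^2 - 7s + 6 = (s - 6)(s - 1).
All 2 eigenvalues are distinct, so A is diagonalizable.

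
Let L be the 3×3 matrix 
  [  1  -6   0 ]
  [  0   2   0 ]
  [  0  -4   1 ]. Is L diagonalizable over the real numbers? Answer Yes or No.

Characteristic polynomial: p(λ) = λ^3 - 4λ^2 + 5λ - 2 = (λ - 2)(λ - 1)^2.
λ = 1 has algebraic multiplicity 2; rank(L − 1I) = 1, so geometric multiplicity = 2.
Every eigenvalue has geometric = algebraic multiplicity, so L is diagonalizable.

Yes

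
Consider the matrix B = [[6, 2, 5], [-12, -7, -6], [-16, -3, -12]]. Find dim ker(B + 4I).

1

B + 4I = [[10, 2, 5], [-12, -3, -6], [-16, -3, -8]].
This matrix has rank 2, so its null space has dimension 3 − 2 = 1.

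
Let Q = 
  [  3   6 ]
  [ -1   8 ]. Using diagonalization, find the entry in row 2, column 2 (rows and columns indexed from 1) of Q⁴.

2638

Characteristic polynomial: λ^2 - 11λ + 30 = (λ - 6)(λ - 5), so the eigenvalues are 5, 6.
λ=5: eigenvector (-3, -1).
λ=6: eigenvector (-2, -1).
P = [[-3, -2], [-1, -1]], D = diag(5, 6), P⁻¹ = [[-1, 2], [1, -3]].
Q⁴ = P·diag(625, 1296)·P⁻¹ = [[-717, 4026], [-671, 2638]].
The requested entry is 2638.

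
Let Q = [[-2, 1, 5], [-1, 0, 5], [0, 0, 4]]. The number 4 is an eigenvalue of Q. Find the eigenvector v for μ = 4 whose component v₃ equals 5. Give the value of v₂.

5

Q − 4I = [[-6, 1, 5], [-1, -4, 5], [0, 0, 0]].
Solving (Q − 4I)v = 0 gives the eigenspace spanned by (5, 5, 5).
With v₃ = 5, v = (5, 5, 5), so v₂ = 5.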